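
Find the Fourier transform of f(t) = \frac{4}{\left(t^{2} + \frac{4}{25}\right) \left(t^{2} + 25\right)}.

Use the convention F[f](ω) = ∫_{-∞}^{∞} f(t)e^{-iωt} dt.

F(ω) = - \frac{20 \pi e^{- 5 \left|{\omega}\right|}}{621} + \frac{250 \pi e^{- \frac{2 \left|{\omega}\right|}{5}}}{621}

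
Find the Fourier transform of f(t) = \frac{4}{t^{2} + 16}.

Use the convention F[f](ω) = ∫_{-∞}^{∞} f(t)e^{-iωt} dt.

F(ω) = \pi e^{- 4 \left|{\omega}\right|}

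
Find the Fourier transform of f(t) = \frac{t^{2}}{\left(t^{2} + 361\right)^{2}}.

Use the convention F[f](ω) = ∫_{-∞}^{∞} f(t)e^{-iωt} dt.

F(ω) = \frac{\pi \left(1 - 19 \left|{\omega}\right|\right) e^{- 19 \left|{\omega}\right|}}{38}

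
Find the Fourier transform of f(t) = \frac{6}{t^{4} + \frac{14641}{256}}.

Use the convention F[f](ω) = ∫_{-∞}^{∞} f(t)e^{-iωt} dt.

F(ω) = \frac{384 \pi e^{- \frac{11 \sqrt{2} \left|{\omega}\right|}{8}} \sin{\left(\frac{11 \sqrt{2} \left|{\omega}\right|}{8} + \frac{\pi}{4} \right)}}{1331}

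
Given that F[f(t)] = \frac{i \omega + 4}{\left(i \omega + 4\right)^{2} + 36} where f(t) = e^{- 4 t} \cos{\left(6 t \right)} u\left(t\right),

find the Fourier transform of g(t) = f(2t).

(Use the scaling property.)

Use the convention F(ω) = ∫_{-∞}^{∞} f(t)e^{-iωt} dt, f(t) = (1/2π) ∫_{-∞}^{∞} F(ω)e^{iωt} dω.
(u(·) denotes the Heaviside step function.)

F[g](ω) = \frac{i \omega + 8}{\left(i \omega + 8\right)^{2} + 144}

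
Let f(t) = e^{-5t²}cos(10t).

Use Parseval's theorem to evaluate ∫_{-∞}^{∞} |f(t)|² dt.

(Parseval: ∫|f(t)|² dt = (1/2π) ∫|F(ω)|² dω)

∫|f(t)|² dt = \frac{\sqrt{10} \sqrt{\pi} \left(1 + e^{10}\right)}{20 e^{10}}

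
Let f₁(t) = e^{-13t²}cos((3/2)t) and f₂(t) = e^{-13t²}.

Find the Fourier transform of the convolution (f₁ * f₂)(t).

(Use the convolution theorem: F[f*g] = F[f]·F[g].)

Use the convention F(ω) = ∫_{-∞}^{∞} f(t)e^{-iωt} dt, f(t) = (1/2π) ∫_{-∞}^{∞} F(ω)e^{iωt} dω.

F[f₁*f₂](ω) = \frac{\pi \left(e^{\frac{3 \omega}{26}} + 1\right) e^{- \frac{\omega^{2}}{26} - \frac{3 \omega}{52} - \frac{9}{208}}}{26}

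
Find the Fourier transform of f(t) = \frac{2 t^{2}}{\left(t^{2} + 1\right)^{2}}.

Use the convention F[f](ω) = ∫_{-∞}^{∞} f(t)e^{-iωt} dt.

F(ω) = \pi \left(1 - \left|{\omega}\right|\right) e^{- \left|{\omega}\right|}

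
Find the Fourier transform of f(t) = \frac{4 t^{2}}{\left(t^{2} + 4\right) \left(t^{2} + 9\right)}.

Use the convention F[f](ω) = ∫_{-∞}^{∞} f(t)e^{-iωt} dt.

F(ω) = \frac{4 \pi \left(3 - 2 e^{\left|{\omega}\right|}\right) e^{- 3 \left|{\omega}\right|}}{5}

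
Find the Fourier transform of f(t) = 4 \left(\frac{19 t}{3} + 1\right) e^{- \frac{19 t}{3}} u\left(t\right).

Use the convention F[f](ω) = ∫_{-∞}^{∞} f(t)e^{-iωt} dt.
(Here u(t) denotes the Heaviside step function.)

F(ω) = \frac{12 \left(- 3 i \omega - 38\right)}{9 \omega^{2} - 114 i \omega - 361}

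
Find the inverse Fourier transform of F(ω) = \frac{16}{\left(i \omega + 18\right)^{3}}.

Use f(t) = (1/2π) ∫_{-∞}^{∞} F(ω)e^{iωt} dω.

f(t) = 8 t^{2} e^{- 18 t} u\left(t\right)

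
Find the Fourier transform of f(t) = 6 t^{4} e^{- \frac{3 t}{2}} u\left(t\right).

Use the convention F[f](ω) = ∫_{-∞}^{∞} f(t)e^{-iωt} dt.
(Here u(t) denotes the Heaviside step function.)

F(ω) = \frac{4608}{\left(2 i \omega + 3\right)^{5}}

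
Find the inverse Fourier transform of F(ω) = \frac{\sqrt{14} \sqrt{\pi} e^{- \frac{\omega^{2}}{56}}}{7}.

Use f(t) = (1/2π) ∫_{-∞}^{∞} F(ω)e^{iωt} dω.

f(t) = 2 e^{- 14 t^{2}}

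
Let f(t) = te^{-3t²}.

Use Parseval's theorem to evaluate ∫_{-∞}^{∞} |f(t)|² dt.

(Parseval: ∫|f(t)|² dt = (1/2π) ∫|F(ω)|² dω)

∫|f(t)|² dt = \frac{\sqrt{6} \sqrt{\pi}}{72}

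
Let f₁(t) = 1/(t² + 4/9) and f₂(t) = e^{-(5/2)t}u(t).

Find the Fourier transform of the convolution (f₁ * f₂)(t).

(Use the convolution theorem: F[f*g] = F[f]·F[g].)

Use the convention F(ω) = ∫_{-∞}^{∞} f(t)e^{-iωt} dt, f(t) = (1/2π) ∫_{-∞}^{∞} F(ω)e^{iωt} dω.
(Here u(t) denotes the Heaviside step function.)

F[f₁*f₂](ω) = \frac{3 \pi e^{- \frac{2 \left|{\omega}\right|}{3}}}{2 i \omega + 5}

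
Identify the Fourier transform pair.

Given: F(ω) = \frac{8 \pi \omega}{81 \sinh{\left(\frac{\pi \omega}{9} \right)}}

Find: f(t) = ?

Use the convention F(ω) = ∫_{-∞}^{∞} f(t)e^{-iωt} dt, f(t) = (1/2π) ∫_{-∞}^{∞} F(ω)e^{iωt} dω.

f(t) = \frac{2}{\cosh^{2}{\left(\frac{9 t}{2} \right)}}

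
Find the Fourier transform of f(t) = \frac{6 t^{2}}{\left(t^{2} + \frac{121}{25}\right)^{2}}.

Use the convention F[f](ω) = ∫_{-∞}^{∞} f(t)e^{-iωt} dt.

F(ω) = \frac{3 \pi \left(5 - 11 \left|{\omega}\right|\right) e^{- \frac{11 \left|{\omega}\right|}{5}}}{11}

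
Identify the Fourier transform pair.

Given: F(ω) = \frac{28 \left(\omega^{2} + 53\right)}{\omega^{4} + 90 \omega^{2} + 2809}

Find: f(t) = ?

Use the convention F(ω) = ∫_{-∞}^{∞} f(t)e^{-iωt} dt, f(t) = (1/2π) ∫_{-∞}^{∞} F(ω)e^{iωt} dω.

f(t) = 2 e^{- 7 \left|{t}\right|} \cos{\left(2 t \right)}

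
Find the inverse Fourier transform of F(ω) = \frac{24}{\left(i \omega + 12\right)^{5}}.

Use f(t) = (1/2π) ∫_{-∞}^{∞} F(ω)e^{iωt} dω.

f(t) = t^{4} e^{- 12 t} u\left(t\right)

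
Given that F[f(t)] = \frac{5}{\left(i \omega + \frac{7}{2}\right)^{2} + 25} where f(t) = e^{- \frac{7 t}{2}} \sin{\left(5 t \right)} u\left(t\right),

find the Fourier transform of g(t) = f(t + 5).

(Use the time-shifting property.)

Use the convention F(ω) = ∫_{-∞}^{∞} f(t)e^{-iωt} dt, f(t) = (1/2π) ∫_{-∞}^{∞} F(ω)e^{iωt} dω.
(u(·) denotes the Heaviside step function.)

F[g](ω) = \frac{20 e^{5 i \omega}}{\left(2 i \omega + 7\right)^{2} + 100}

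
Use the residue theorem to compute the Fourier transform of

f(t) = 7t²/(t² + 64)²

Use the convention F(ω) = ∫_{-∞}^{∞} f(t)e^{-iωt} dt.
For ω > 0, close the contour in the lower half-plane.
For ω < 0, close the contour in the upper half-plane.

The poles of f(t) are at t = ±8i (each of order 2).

Let g(z) = f(z)e^{-iωz}; for large |z| the factor e^{-iωz} decays in the lower half-plane when ω > 0 and in the upper half-plane when ω < 0.

Case ω > 0 (lower half-plane, clockwise contour ⇒ F(ω) = -2πi·ΣRes):
  Res_{z = - 8 i} g(z) = \frac{7 i \left(1 - 8 \omega\right) e^{- 8 \omega}}{32} (pole of order 2)
  F(ω) = -2πi·ΣRes = \frac{7 \pi \left(1 - 8 \omega\right) e^{- 8 \omega}}{16}

Case ω < 0 (upper half-plane, counterclockwise contour ⇒ F(ω) = +2πi·ΣRes):
  Res_{z = 8 i} g(z) = \frac{7 i \left(- 8 \omega - 1\right) e^{8 \omega}}{32} (pole of order 2)
  F(ω) = 2πi·ΣRes = \frac{7 \pi \left(8 \omega + 1\right) e^{8 \omega}}{16}

Both cases combine into a single formula in |ω|:

F(ω) = \frac{7 \pi \left(1 - 8 \left|{\omega}\right|\right) e^{- 8 \left|{\omega}\right|}}{16}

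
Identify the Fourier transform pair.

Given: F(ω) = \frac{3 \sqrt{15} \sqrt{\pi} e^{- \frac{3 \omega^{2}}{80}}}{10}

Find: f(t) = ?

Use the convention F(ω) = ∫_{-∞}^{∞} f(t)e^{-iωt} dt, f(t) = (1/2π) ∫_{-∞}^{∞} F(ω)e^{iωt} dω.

f(t) = 3 e^{- \frac{20 t^{2}}{3}}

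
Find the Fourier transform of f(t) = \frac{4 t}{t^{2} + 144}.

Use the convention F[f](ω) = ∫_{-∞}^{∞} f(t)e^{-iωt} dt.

F(ω) = - 4 i \pi e^{- 12 \left|{\omega}\right|} \operatorname{sign}{\left(\omega \right)}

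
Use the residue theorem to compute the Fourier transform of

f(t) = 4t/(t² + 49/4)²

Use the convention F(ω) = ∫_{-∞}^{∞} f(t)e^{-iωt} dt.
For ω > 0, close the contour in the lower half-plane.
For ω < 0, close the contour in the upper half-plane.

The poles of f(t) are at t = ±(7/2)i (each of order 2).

Let g(z) = f(z)e^{-iωz}; for large |z| the factor e^{-iωz} decays in the lower half-plane when ω > 0 and in the upper half-plane when ω < 0.

Case ω > 0 (lower half-plane, clockwise contour ⇒ F(ω) = -2πi·ΣRes):
  Res_{z = - \frac{7 i}{2}} g(z) = \frac{2 \omega e^{- \frac{7 \omega}{2}}}{7} (pole of order 2)
  F(ω) = -2πi·ΣRes = - \frac{4 i \pi \omega e^{- \frac{7 \omega}{2}}}{7}

Case ω < 0 (upper half-plane, counterclockwise contour ⇒ F(ω) = +2πi·ΣRes):
  Res_{z = \frac{7 i}{2}} g(z) = - \frac{2 \omega e^{\frac{7 \omega}{2}}}{7} (pole of order 2)
  F(ω) = 2πi·ΣRes = - \frac{4 i \pi \omega e^{\frac{7 \omega}{2}}}{7}

Both cases combine into a single formula in |ω|:

F(ω) = - \frac{4 i \pi \omega e^{- \frac{7 \left|{\omega}\right|}{2}}}{7}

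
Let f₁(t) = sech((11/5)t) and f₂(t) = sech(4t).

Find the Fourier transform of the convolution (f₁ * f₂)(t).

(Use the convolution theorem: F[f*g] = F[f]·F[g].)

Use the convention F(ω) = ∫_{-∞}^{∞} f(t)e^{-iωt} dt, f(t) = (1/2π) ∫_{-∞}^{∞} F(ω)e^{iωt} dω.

F[f₁*f₂](ω) = \frac{5 \pi^{2}}{44 \cosh{\left(\frac{\pi \omega}{8} \right)} \cosh{\left(\frac{5 \pi \omega}{22} \right)}}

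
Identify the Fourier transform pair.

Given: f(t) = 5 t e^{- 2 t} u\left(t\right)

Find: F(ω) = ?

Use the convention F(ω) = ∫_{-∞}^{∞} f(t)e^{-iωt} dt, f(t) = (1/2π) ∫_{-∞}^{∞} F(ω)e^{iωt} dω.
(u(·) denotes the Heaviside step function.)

F(ω) = \frac{5}{\left(i \omega + 2\right)^{2}}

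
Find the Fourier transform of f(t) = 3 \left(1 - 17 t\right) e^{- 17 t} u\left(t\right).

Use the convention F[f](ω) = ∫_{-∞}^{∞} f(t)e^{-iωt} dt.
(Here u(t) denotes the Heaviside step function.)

F(ω) = \frac{3 i \omega}{- \omega^{2} + 34 i \omega + 289}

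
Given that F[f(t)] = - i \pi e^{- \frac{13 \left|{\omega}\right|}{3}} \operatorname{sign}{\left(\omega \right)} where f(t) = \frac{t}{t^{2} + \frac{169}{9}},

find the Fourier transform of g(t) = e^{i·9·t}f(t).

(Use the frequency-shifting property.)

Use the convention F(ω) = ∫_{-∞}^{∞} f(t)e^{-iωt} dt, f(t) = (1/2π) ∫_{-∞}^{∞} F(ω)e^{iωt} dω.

F[g](ω) = - i \pi e^{- \frac{13 \left|{\omega - 9}\right|}{3}} \operatorname{sign}{\left(\omega - 9 \right)}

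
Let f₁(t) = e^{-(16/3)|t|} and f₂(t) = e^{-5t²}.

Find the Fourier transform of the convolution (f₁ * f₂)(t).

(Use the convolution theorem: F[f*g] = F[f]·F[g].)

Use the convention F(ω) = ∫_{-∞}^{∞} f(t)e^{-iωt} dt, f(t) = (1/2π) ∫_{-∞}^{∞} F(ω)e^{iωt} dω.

F[f₁*f₂](ω) = \frac{96 \sqrt{5} \sqrt{\pi} e^{- \frac{\omega^{2}}{20}}}{5 \left(9 \omega^{2} + 256\right)}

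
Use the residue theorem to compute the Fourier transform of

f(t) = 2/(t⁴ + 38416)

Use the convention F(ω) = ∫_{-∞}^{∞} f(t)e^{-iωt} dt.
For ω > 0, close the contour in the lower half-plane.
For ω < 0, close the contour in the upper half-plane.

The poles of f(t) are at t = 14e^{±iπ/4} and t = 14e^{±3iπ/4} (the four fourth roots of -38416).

Let g(z) = f(z)e^{-iωz}; for large |z| the factor e^{-iωz} decays in the lower half-plane when ω > 0 and in the upper half-plane when ω < 0.

Case ω > 0 (lower half-plane, clockwise contour ⇒ F(ω) = -2πi·ΣRes):
  Res_{z = - 7 \sqrt{2} - 7 \sqrt{2} i} g(z) = \frac{\sqrt{2} i \left(1 - i\right) e^{7 \sqrt{2} \omega \left(-1 + i\right)}}{10976}
  Res_{z = 7 \sqrt{2} - 7 \sqrt{2} i} g(z) = \frac{\sqrt{2} i \left(1 + i\right) e^{- 7 \sqrt{2} \omega \left(1 + i\right)}}{10976}
  F(ω) = -2πi·ΣRes = \frac{\sqrt{2} \pi \left(1 - i\right) \left(e^{14 \sqrt{2} i \omega} + i\right) e^{- 7 \sqrt{2} \omega \left(1 + i\right)}}{5488} = \frac{\pi e^{- 7 \sqrt{2} \omega} \sin{\left(7 \sqrt{2} \omega + \frac{\pi}{4} \right)}}{1372}

Case ω < 0 (upper half-plane, counterclockwise contour ⇒ F(ω) = +2πi·ΣRes):
  Res_{z = 7 \sqrt{2} + 7 \sqrt{2} i} g(z) = \frac{\sqrt{2} i \left(-1 + i\right) e^{7 \sqrt{2} \omega \left(1 - i\right)}}{10976}
  Res_{z = - 7 \sqrt{2} + 7 \sqrt{2} i} g(z) = \frac{\sqrt{2} \left(1 - i\right) e^{7 \sqrt{2} \omega \left(1 + i\right)}}{10976}
  F(ω) = 2πi·ΣRes = - \frac{\sqrt{2} i \pi \left(i \left(1 - i\right) e^{7 \sqrt{2} \omega \left(1 - i\right)} - \left(1 - i\right) e^{7 \sqrt{2} \omega \left(1 + i\right)}\right)}{5488} = \frac{\pi e^{7 \sqrt{2} \omega} \cos{\left(7 \sqrt{2} \omega + \frac{\pi}{4} \right)}}{1372}

Both cases combine into a single formula in |ω|:

F(ω) = \frac{\pi e^{- 7 \sqrt{2} \left|{\omega}\right|} \sin{\left(7 \sqrt{2} \left|{\omega}\right| + \frac{\pi}{4} \right)}}{1372}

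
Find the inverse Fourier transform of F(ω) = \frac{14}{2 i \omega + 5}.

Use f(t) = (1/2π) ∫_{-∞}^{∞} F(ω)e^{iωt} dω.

f(t) = 7 e^{- \frac{5 t}{2}} u\left(t\right)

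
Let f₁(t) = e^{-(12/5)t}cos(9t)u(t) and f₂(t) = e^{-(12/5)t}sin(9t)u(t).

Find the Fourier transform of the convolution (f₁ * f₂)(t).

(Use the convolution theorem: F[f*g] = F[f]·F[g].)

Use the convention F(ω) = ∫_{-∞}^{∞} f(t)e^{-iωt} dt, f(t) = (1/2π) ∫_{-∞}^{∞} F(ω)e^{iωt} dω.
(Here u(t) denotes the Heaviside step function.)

F[f₁*f₂](ω) = \frac{1125 \left(5 i \omega + 12\right)}{\left(\left(5 i \omega + 12\right)^{2} + 2025\right)^{2}}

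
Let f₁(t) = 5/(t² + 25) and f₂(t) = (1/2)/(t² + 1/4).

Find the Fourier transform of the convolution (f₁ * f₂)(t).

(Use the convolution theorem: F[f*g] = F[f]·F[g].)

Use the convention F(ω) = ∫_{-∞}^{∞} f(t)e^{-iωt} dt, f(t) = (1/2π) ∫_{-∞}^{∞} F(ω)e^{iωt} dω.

F[f₁*f₂](ω) = \pi^{2} e^{- \frac{11 \left|{\omega}\right|}{2}}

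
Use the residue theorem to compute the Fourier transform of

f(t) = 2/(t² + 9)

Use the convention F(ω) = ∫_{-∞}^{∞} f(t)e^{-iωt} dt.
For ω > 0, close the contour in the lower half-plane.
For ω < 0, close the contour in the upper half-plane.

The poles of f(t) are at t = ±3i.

Let g(z) = f(z)e^{-iωz}; for large |z| the factor e^{-iωz} decays in the lower half-plane when ω > 0 and in the upper half-plane when ω < 0.

Case ω > 0 (lower half-plane, clockwise contour ⇒ F(ω) = -2πi·ΣRes):
  Res_{z = - 3 i} g(z) = \frac{i e^{- 3 \omega}}{3}
  F(ω) = -2πi·ΣRes = \frac{2 \pi e^{- 3 \omega}}{3}

Case ω < 0 (upper half-plane, counterclockwise contour ⇒ F(ω) = +2πi·ΣRes):
  Res_{z = 3 i} g(z) = - \frac{i e^{3 \omega}}{3}
  F(ω) = 2πi·ΣRes = \frac{2 \pi e^{3 \omega}}{3}

Both cases combine into a single formula in |ω|:

F(ω) = \frac{2 \pi e^{- 3 \left|{\omega}\right|}}{3}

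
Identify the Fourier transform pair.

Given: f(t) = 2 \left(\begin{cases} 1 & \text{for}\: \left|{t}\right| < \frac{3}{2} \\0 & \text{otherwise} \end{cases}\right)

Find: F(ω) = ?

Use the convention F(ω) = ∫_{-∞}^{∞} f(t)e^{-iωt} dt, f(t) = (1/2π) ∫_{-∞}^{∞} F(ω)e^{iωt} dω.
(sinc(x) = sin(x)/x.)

F(ω) = 6 \operatorname{sinc}{\left(\frac{3 \omega}{2} \right)}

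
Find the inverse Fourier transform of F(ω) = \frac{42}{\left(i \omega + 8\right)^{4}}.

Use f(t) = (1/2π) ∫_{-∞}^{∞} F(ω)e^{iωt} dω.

f(t) = 7 t^{3} e^{- 8 t} u\left(t\right)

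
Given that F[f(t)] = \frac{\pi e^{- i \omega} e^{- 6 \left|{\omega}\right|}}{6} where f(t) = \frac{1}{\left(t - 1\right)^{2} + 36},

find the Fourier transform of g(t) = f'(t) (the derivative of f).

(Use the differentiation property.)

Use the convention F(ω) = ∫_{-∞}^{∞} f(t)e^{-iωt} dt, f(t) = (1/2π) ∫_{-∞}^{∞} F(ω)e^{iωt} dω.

F[g](ω) = \frac{i \pi \omega e^{- i \omega - 6 \left|{\omega}\right|}}{6}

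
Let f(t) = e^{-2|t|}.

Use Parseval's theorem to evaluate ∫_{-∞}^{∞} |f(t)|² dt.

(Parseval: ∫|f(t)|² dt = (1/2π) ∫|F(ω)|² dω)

∫|f(t)|² dt = \frac{1}{2}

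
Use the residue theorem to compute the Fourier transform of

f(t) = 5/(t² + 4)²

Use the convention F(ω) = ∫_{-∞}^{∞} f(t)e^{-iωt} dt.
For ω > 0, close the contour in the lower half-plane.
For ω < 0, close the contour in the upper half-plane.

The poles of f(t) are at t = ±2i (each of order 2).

Let g(z) = f(z)e^{-iωz}; for large |z| the factor e^{-iωz} decays in the lower half-plane when ω > 0 and in the upper half-plane when ω < 0.

Case ω > 0 (lower half-plane, clockwise contour ⇒ F(ω) = -2πi·ΣRes):
  Res_{z = - 2 i} g(z) = \frac{5 i \left(2 \omega + 1\right) e^{- 2 \omega}}{32} (pole of order 2)
  F(ω) = -2πi·ΣRes = \frac{5 \pi \left(2 \omega + 1\right) e^{- 2 \omega}}{16}

Case ω < 0 (upper half-plane, counterclockwise contour ⇒ F(ω) = +2πi·ΣRes):
  Res_{z = 2 i} g(z) = \frac{5 i \left(2 \omega - 1\right) e^{2 \omega}}{32} (pole of order 2)
  F(ω) = 2πi·ΣRes = \frac{5 \pi \left(1 - 2 \omega\right) e^{2 \omega}}{16}

Both cases combine into a single formula in |ω|:

F(ω) = \frac{5 \pi \left(2 \left|{\omega}\right| + 1\right) e^{- 2 \left|{\omega}\right|}}{16}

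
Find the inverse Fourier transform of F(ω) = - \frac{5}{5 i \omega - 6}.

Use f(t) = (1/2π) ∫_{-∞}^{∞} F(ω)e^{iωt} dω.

f(t) = e^{\frac{6 t}{5}} u\left(- t\right)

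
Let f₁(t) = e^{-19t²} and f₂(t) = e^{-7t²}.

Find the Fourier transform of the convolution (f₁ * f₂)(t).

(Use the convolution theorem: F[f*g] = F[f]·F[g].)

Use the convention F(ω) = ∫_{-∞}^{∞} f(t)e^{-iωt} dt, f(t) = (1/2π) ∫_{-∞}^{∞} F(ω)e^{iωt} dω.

F[f₁*f₂](ω) = \frac{\sqrt{133} \pi e^{- \frac{13 \omega^{2}}{266}}}{133}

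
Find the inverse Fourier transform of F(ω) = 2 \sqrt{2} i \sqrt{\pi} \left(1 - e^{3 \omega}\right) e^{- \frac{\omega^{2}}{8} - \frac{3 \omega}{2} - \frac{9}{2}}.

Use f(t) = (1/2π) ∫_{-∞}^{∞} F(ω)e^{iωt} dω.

f(t) = 8 e^{- 2 t^{2}} \sin{\left(6 t \right)}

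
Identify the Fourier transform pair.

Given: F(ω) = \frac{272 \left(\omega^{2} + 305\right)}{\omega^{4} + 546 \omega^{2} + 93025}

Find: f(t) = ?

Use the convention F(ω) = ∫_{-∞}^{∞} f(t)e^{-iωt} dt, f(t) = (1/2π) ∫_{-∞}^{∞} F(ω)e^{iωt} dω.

f(t) = 8 e^{- 17 \left|{t}\right|} \cos{\left(4 t \right)}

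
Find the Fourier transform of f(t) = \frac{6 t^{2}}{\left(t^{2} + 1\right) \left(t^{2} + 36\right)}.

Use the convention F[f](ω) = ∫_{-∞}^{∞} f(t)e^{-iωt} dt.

F(ω) = \frac{6 \pi \left(6 - e^{5 \left|{\omega}\right|}\right) e^{- 6 \left|{\omega}\right|}}{35}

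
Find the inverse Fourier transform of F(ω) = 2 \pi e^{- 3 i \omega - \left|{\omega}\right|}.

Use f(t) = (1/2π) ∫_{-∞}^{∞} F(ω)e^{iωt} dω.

f(t) = \frac{2}{\left(t - 3\right)^{2} + 1}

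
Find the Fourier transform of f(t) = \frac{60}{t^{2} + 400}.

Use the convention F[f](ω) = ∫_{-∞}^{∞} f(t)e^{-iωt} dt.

F(ω) = 3 \pi e^{- 20 \left|{\omega}\right|}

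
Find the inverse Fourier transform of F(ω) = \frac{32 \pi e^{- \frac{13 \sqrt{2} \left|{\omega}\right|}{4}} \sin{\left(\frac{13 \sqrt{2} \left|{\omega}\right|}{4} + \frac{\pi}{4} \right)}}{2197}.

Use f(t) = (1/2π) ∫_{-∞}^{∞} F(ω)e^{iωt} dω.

f(t) = \frac{4}{t^{4} + \frac{28561}{16}}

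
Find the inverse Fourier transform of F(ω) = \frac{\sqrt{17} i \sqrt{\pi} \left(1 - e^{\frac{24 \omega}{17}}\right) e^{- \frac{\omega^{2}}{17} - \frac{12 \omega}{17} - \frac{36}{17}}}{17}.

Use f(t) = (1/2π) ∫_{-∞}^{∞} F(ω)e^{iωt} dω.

f(t) = e^{- \frac{17 t^{2}}{4}} \sin{\left(6 t \right)}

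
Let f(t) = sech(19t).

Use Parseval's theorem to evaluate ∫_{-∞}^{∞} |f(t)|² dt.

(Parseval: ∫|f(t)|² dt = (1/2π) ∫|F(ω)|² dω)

∫|f(t)|² dt = \frac{2}{19}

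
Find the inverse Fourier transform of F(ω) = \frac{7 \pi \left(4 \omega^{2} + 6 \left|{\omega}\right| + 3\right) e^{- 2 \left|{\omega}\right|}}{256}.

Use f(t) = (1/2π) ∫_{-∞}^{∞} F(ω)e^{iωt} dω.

f(t) = \frac{7}{\left(t^{2} + 4\right)^{3}}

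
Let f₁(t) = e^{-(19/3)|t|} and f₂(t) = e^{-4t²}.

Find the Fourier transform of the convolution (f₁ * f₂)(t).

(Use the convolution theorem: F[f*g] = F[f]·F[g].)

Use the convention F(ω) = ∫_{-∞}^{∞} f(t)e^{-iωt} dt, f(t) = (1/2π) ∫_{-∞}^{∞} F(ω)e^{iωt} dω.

F[f₁*f₂](ω) = \frac{57 \sqrt{\pi} e^{- \frac{\omega^{2}}{16}}}{9 \omega^{2} + 361}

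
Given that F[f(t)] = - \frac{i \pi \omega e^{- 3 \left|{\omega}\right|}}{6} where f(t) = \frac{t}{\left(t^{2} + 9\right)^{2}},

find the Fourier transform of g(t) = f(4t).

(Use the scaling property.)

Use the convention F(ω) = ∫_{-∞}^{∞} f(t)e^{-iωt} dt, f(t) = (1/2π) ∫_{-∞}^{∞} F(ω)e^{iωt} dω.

F[g](ω) = - \frac{i \pi \omega e^{- \frac{3 \left|{\omega}\right|}{4}}}{96}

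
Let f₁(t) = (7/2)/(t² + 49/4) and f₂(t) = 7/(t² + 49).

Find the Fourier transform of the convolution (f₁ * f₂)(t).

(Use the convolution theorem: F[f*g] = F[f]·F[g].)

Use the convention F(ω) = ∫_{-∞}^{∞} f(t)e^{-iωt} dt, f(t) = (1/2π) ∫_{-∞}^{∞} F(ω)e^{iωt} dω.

F[f₁*f₂](ω) = \pi^{2} e^{- \frac{21 \left|{\omega}\right|}{2}}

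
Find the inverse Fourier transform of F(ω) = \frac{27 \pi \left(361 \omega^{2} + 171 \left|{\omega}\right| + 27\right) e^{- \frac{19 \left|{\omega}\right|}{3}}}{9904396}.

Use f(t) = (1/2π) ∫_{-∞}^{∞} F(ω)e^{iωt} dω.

f(t) = \frac{2}{\left(t^{2} + \frac{361}{9}\right)^{3}}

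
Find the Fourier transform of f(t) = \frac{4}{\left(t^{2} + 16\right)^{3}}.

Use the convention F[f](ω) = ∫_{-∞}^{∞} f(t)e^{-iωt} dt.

F(ω) = \frac{\pi \left(16 \omega^{2} + 12 \left|{\omega}\right| + 3\right) e^{- 4 \left|{\omega}\right|}}{2048}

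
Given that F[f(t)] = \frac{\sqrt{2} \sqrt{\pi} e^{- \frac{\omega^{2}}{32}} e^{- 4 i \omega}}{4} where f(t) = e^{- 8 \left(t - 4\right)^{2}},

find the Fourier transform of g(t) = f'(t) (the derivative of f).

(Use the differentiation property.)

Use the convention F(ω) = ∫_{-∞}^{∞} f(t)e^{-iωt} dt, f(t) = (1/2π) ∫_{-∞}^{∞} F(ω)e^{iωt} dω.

F[g](ω) = \frac{\sqrt{2} i \sqrt{\pi} \omega e^{- \frac{\omega \left(\omega + 128 i\right)}{32}}}{4}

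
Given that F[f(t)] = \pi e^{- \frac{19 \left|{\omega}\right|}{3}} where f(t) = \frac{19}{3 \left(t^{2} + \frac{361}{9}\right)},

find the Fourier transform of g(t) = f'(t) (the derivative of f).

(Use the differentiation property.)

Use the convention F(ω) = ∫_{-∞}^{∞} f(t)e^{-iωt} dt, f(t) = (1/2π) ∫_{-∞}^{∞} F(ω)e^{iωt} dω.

F[g](ω) = i \pi \omega e^{- \frac{19 \left|{\omega}\right|}{3}}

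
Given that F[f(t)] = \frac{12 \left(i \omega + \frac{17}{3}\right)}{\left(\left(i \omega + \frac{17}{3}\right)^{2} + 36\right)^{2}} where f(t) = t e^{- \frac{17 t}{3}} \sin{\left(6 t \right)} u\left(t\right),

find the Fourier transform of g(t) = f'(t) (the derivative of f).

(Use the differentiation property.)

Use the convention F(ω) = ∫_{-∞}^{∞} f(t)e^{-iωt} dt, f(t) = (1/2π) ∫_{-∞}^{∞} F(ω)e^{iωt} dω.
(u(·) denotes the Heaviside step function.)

F[g](ω) = \frac{324 i \omega \left(3 i \omega + 17\right)}{\left(\left(3 i \omega + 17\right)^{2} + 324\right)^{2}}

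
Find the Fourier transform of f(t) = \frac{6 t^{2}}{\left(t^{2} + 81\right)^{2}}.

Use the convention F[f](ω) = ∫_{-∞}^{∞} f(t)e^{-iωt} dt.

F(ω) = \frac{\pi \left(1 - 9 \left|{\omega}\right|\right) e^{- 9 \left|{\omega}\right|}}{3}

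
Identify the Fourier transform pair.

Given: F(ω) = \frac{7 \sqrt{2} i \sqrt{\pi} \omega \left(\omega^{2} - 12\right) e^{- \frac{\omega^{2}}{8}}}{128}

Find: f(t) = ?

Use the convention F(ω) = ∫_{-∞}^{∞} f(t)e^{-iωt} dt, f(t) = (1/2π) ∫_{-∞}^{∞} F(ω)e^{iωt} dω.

f(t) = 7 t^{3} e^{- 2 t^{2}}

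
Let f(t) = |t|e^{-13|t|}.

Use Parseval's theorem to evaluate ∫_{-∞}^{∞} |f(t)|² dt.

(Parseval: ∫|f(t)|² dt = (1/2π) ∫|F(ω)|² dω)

∫|f(t)|² dt = \frac{1}{4394}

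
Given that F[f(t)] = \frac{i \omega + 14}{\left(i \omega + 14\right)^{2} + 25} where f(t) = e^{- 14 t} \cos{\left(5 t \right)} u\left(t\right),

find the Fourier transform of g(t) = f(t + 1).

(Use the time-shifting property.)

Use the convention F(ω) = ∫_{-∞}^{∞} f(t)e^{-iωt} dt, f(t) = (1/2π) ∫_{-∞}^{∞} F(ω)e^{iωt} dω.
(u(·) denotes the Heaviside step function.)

F[g](ω) = \frac{\left(i \omega + 14\right) e^{i \omega}}{\left(i \omega + 14\right)^{2} + 25}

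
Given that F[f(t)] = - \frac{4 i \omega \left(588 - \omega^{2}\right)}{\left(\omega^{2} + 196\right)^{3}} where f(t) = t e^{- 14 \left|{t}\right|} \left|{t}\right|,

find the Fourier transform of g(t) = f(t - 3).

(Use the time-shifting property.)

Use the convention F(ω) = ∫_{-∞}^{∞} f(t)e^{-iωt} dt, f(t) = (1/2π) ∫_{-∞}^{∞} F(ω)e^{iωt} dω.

F[g](ω) = \frac{4 i \omega \left(\omega^{2} - 588\right) e^{- 3 i \omega}}{\left(\omega^{2} + 196\right)^{3}}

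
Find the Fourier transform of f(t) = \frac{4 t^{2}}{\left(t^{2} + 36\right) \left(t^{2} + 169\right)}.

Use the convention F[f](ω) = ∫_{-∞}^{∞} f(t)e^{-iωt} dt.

F(ω) = \frac{4 \pi \left(13 - 6 e^{7 \left|{\omega}\right|}\right) e^{- 13 \left|{\omega}\right|}}{133}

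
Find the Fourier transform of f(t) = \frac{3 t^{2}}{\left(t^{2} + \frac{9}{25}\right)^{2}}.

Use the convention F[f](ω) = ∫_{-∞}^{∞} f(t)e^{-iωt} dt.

F(ω) = \frac{\pi \left(5 - 3 \left|{\omega}\right|\right) e^{- \frac{3 \left|{\omega}\right|}{5}}}{2}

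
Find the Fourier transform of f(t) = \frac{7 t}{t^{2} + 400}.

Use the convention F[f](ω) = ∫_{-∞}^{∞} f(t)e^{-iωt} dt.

F(ω) = - 7 i \pi e^{- 20 \left|{\omega}\right|} \operatorname{sign}{\left(\omega \right)}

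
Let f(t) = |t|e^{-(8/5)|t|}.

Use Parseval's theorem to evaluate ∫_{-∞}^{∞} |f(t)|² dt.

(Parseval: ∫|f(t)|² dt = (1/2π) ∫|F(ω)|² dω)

∫|f(t)|² dt = \frac{125}{1024}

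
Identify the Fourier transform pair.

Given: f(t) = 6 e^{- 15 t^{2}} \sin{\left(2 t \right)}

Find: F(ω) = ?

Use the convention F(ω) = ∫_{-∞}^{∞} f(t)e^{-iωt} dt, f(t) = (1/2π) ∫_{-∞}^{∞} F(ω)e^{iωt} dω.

F(ω) = \frac{\sqrt{15} i \sqrt{\pi} \left(1 - e^{\frac{2 \omega}{15}}\right) e^{- \frac{\omega^{2}}{60} - \frac{\omega}{15} - \frac{1}{15}}}{5}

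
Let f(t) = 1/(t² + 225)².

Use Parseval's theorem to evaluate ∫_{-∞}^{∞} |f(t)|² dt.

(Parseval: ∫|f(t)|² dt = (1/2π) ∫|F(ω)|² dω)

∫|f(t)|² dt = \frac{\pi}{546750000}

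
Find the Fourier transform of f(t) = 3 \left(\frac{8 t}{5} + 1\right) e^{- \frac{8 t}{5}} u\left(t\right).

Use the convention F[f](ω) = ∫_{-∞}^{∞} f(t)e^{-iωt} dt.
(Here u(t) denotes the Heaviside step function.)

F(ω) = \frac{15 \left(- 5 i \omega - 16\right)}{25 \omega^{2} - 80 i \omega - 64}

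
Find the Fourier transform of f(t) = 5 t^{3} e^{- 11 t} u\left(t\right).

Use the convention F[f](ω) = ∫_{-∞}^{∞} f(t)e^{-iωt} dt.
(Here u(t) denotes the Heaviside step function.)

F(ω) = \frac{30}{\left(i \omega + 11\right)^{4}}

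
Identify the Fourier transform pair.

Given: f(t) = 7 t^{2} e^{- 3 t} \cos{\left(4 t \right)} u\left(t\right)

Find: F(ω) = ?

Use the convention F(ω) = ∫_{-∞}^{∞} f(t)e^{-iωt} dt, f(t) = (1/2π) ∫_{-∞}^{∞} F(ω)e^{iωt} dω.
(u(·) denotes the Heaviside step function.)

F(ω) = \frac{14 \left(- 48 i \omega + \left(i \omega + 3\right)^{3} - 144\right)}{\left(\left(i \omega + 3\right)^{2} + 16\right)^{3}}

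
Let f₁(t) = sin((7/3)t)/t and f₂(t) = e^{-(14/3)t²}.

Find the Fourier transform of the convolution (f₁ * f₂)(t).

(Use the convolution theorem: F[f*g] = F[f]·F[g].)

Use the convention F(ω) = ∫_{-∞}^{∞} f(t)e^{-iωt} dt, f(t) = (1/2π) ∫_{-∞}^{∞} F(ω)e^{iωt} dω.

F[f₁*f₂](ω) = \begin{cases} \frac{\sqrt{42} \pi^{\frac{3}{2}} e^{- \frac{3 \omega^{2}}{56}}}{14} & \text{for}\: \omega > - \frac{7}{3} \wedge \omega < \frac{7}{3} \\0 & \text{otherwise} \end{cases}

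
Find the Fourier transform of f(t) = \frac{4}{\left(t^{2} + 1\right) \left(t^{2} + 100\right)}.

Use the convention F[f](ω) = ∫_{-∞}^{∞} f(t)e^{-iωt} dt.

F(ω) = \frac{2 \pi \left(10 e^{9 \left|{\omega}\right|} - 1\right) e^{- 10 \left|{\omega}\right|}}{495}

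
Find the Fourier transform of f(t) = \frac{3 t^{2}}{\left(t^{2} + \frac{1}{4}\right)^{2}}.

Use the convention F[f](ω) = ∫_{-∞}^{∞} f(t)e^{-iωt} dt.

F(ω) = \frac{3 \pi \left(2 - \left|{\omega}\right|\right) e^{- \frac{\left|{\omega}\right|}{2}}}{2}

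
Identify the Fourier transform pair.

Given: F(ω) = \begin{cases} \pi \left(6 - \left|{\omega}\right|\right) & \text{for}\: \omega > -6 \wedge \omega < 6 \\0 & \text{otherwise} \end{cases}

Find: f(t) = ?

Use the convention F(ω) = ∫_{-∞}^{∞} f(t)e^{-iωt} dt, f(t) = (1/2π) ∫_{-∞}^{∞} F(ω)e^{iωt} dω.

f(t) = \frac{2 \sin^{2}{\left(3 t \right)}}{t^{2}}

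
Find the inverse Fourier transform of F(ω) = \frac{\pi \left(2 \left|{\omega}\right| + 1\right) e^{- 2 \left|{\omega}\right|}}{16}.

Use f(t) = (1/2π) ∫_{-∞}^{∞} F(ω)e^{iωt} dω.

f(t) = \frac{1}{\left(t^{2} + 4\right)^{2}}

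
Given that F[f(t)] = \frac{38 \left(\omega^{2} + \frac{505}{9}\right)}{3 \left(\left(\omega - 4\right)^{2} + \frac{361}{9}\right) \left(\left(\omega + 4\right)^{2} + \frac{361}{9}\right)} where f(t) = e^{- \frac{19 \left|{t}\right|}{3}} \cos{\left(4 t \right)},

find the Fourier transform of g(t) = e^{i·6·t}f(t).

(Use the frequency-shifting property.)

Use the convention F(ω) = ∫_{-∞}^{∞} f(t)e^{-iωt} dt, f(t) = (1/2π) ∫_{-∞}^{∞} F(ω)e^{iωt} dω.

F[g](ω) = \frac{114 \left(9 \left(\omega - 6\right)^{2} + 505\right)}{\left(9 \left(\omega - 10\right)^{2} + 361\right) \left(9 \left(\omega - 2\right)^{2} + 361\right)}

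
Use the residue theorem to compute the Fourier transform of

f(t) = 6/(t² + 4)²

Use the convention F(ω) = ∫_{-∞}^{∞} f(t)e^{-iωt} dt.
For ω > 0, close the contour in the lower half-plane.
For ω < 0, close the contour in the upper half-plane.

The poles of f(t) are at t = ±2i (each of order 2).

Let g(z) = f(z)e^{-iωz}; for large |z| the factor e^{-iωz} decays in the lower half-plane when ω > 0 and in the upper half-plane when ω < 0.

Case ω > 0 (lower half-plane, clockwise contour ⇒ F(ω) = -2πi·ΣRes):
  Res_{z = - 2 i} g(z) = \frac{3 i \left(2 \omega + 1\right) e^{- 2 \omega}}{16} (pole of order 2)
  F(ω) = -2πi·ΣRes = \frac{3 \pi \left(2 \omega + 1\right) e^{- 2 \omega}}{8}

Case ω < 0 (upper half-plane, counterclockwise contour ⇒ F(ω) = +2πi·ΣRes):
  Res_{z = 2 i} g(z) = \frac{3 i \left(2 \omega - 1\right) e^{2 \omega}}{16} (pole of order 2)
  F(ω) = 2πi·ΣRes = \frac{3 \pi \left(1 - 2 \omega\right) e^{2 \omega}}{8}

Both cases combine into a single formula in |ω|:

F(ω) = \frac{3 \pi \left(2 \left|{\omega}\right| + 1\right) e^{- 2 \left|{\omega}\right|}}{8}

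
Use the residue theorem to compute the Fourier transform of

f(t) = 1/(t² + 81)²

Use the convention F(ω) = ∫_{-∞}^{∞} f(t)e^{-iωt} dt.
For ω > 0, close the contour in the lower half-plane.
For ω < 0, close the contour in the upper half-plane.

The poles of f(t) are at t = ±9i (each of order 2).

Let g(z) = f(z)e^{-iωz}; for large |z| the factor e^{-iωz} decays in the lower half-plane when ω > 0 and in the upper half-plane when ω < 0.

Case ω > 0 (lower half-plane, clockwise contour ⇒ F(ω) = -2πi·ΣRes):
  Res_{z = - 9 i} g(z) = \frac{i \left(9 \omega + 1\right) e^{- 9 \omega}}{2916} (pole of order 2)
  F(ω) = -2πi·ΣRes = \frac{\pi \left(9 \omega + 1\right) e^{- 9 \omega}}{1458}

Case ω < 0 (upper half-plane, counterclockwise contour ⇒ F(ω) = +2πi·ΣRes):
  Res_{z = 9 i} g(z) = \frac{i \left(9 \omega - 1\right) e^{9 \omega}}{2916} (pole of order 2)
  F(ω) = 2πi·ΣRes = \frac{\pi \left(1 - 9 \omega\right) e^{9 \omega}}{1458}

Both cases combine into a single formula in |ω|:

F(ω) = \frac{\pi \left(9 \left|{\omega}\right| + 1\right) e^{- 9 \left|{\omega}\right|}}{1458}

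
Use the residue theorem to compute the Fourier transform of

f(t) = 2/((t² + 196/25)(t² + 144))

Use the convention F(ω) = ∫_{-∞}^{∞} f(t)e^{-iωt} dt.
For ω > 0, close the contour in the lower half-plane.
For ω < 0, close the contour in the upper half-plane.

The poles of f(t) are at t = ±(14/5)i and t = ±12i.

Let g(z) = f(z)e^{-iωz}; for large |z| the factor e^{-iωz} decays in the lower half-plane when ω > 0 and in the upper half-plane when ω < 0.

Case ω > 0 (lower half-plane, clockwise contour ⇒ F(ω) = -2πi·ΣRes):
  Res_{z = - \frac{14 i}{5}} g(z) = \frac{125 i e^{- \frac{14 \omega}{5}}}{47656}
  Res_{z = - 12 i} g(z) = - \frac{25 i e^{- 12 \omega}}{40848}
  F(ω) = -2πi·ΣRes = - \frac{25 \pi e^{- 12 \omega}}{20424} + \frac{125 \pi e^{- \frac{14 \omega}{5}}}{23828}

Case ω < 0 (upper half-plane, counterclockwise contour ⇒ F(ω) = +2πi·ΣRes):
  Res_{z = \frac{14 i}{5}} g(z) = - \frac{125 i e^{\frac{14 \omega}{5}}}{47656}
  Res_{z = 12 i} g(z) = \frac{25 i e^{12 \omega}}{40848}
  F(ω) = 2πi·ΣRes = \frac{25 \pi \left(30 e^{\frac{14 \omega}{5}} - 7 e^{12 \omega}\right)}{142968}

Both cases combine into a single formula in |ω|:

F(ω) = - \frac{25 \pi e^{- 12 \left|{\omega}\right|}}{20424} + \frac{125 \pi e^{- \frac{14 \left|{\omega}\right|}{5}}}{23828}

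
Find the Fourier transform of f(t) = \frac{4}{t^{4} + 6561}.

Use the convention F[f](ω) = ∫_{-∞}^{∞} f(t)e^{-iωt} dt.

F(ω) = \frac{4 \pi e^{- \frac{9 \sqrt{2} \left|{\omega}\right|}{2}} \sin{\left(\frac{9 \sqrt{2} \left|{\omega}\right|}{2} + \frac{\pi}{4} \right)}}{729}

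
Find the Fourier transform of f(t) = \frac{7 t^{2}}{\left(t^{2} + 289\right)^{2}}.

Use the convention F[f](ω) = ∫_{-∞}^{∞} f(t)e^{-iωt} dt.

F(ω) = \frac{7 \pi \left(1 - 17 \left|{\omega}\right|\right) e^{- 17 \left|{\omega}\right|}}{34}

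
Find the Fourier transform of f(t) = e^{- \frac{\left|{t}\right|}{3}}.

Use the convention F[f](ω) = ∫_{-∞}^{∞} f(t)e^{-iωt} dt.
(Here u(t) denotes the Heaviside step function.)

F(ω) = \frac{6}{9 \omega^{2} + 1}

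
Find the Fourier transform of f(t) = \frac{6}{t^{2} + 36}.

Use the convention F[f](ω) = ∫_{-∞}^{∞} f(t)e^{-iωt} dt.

F(ω) = \pi e^{- 6 \left|{\omega}\right|}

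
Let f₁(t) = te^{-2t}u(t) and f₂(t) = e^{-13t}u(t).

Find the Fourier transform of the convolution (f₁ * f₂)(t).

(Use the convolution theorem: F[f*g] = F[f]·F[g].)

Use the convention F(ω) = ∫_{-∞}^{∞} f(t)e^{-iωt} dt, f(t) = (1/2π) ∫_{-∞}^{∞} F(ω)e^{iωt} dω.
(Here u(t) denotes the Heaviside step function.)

F[f₁*f₂](ω) = \frac{1}{\left(i \omega + 2\right)^{2} \left(i \omega + 13\right)}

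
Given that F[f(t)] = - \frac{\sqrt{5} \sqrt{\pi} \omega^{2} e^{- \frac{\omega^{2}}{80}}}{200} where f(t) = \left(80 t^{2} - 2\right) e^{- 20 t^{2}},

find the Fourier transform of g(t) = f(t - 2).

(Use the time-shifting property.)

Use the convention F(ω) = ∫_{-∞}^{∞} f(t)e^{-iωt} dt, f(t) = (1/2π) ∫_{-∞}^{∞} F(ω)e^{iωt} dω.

F[g](ω) = - \frac{\sqrt{5} \sqrt{\pi} \omega^{2} e^{- \frac{\omega \left(\omega + 160 i\right)}{80}}}{200}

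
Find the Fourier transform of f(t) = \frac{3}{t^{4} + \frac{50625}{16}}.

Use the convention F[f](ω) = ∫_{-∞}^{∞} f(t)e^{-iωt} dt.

F(ω) = \frac{8 \pi e^{- \frac{15 \sqrt{2} \left|{\omega}\right|}{4}} \sin{\left(\frac{15 \sqrt{2} \left|{\omega}\right|}{4} + \frac{\pi}{4} \right)}}{1125}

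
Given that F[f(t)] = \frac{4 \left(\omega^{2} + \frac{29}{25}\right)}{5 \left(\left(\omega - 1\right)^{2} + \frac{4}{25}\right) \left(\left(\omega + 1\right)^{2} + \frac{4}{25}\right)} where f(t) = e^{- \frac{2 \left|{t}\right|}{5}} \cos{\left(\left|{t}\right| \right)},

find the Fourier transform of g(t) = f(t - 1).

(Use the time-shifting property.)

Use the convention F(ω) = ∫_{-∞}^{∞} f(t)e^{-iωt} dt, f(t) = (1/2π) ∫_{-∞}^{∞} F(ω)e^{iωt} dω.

F[g](ω) = \frac{20 \left(25 \omega^{2} + 29\right) e^{- i \omega}}{625 \omega^{4} - 1050 \omega^{2} + 841}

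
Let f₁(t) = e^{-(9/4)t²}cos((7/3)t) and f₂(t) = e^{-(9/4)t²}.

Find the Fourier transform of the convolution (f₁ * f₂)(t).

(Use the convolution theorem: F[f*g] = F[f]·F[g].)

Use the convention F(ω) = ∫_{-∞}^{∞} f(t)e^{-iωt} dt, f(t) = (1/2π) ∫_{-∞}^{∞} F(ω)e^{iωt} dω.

F[f₁*f₂](ω) = \frac{2 \pi \left(e^{\frac{28 \omega}{27}} + 1\right) e^{- \frac{2 \omega^{2}}{9} - \frac{14 \omega}{27} - \frac{49}{81}}}{9}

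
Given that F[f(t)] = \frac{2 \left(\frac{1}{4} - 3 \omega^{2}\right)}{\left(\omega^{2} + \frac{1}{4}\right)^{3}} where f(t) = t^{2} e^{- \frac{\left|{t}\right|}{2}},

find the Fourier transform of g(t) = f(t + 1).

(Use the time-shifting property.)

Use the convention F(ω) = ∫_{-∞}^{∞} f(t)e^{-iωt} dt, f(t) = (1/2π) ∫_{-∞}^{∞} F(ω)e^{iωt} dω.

F[g](ω) = \frac{\left(32 - 384 \omega^{2}\right) e^{i \omega}}{\left(4 \omega^{2} + 1\right)^{3}}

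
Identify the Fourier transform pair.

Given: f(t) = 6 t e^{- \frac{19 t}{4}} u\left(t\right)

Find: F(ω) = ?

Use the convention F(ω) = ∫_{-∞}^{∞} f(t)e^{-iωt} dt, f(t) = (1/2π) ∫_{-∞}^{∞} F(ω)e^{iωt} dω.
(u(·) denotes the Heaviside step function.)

F(ω) = \frac{96}{\left(4 i \omega + 19\right)^{2}}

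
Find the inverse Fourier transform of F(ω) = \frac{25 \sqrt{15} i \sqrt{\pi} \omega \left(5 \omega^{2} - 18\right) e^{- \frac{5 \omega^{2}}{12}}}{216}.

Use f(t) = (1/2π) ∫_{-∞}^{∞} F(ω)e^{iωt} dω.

f(t) = 3 t^{3} e^{- \frac{3 t^{2}}{5}}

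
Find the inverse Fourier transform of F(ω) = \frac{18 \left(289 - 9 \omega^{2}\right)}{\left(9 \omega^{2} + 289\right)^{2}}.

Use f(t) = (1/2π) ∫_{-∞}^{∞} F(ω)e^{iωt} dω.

f(t) = e^{- \frac{17 \left|{t}\right|}{3}} \left|{t}\right|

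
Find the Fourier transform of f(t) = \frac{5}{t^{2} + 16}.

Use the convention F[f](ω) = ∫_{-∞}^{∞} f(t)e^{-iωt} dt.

F(ω) = \frac{5 \pi e^{- 4 \left|{\omega}\right|}}{4}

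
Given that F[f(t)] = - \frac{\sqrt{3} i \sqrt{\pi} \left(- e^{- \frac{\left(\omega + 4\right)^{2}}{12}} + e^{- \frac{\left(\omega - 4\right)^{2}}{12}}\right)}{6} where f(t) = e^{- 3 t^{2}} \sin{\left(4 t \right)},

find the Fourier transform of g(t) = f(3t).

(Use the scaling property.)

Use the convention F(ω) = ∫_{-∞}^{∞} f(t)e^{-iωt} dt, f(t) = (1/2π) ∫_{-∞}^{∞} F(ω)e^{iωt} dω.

F[g](ω) = \frac{\sqrt{3} i \sqrt{\pi} \left(1 - e^{\frac{4 \omega}{9}}\right) e^{- \frac{\omega^{2}}{108} - \frac{2 \omega}{9} - \frac{4}{3}}}{18}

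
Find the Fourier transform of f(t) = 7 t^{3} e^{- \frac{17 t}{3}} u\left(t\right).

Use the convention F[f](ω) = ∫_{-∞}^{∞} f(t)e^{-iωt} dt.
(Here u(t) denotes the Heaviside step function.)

F(ω) = \frac{3402}{\left(3 i \omega + 17\right)^{4}}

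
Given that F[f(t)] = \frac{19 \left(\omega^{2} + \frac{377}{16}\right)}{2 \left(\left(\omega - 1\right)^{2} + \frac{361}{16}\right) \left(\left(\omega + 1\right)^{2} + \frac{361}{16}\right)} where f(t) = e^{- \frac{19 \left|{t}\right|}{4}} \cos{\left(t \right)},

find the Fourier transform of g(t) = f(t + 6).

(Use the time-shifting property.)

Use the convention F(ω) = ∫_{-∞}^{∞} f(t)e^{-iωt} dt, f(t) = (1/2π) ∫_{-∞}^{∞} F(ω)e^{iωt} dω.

F[g](ω) = \frac{\left(2432 \omega^{2} + 57304\right) e^{6 i \omega}}{256 \omega^{4} + 11040 \omega^{2} + 142129}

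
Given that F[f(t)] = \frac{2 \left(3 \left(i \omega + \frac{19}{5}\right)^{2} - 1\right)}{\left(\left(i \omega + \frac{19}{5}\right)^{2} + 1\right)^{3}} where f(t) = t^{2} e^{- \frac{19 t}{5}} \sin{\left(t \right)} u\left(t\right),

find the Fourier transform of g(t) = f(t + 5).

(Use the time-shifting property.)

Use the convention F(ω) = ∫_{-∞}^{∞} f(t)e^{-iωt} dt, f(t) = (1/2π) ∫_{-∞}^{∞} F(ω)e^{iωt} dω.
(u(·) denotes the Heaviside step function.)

F[g](ω) = \frac{\left(3750 \left(5 i \omega + 19\right)^{2} - 31250\right) e^{5 i \omega}}{\left(\left(5 i \omega + 19\right)^{2} + 25\right)^{3}}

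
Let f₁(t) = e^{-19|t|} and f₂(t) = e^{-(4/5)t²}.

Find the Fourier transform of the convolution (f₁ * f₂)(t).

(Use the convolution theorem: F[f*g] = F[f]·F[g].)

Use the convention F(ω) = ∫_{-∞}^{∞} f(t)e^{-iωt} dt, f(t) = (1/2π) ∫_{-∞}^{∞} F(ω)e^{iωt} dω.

F[f₁*f₂](ω) = \frac{19 \sqrt{5} \sqrt{\pi} e^{- \frac{5 \omega^{2}}{16}}}{\omega^{2} + 361}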